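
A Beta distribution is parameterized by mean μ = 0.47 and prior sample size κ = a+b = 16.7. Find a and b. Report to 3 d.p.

a = 7.849, b = 8.851

a = μκ = 0.47×16.7 = 7.849 and b = (1−μ)κ = 0.53×16.7 = 8.851.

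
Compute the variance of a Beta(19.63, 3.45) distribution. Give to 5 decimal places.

α+β = 23.08 and αβ = 67.7235, so Var = αβ/[(α+β)²(α+β+1)] = 67.7235/12827.088512 = 0.00528.

0.00528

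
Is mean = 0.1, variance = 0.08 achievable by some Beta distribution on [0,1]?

Yes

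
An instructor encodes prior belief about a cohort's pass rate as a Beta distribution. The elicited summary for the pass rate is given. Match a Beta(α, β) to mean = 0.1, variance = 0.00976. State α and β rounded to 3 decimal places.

α = 0.822, β = 7.399

Let s = α+β. The Beta variance is μ(1−μ)/(s+1).
So s+1 = μ(1−μ)/σ² = (0.1×0.9)/0.00976 = 0.09/0.00976 = 9.2213, giving s = 8.2213.
Then α = μs = 0.1×8.2213 = 0.822 and β = (1−μ)s = 0.9×8.2213 = 7.399.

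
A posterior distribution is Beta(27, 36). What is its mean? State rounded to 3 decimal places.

0.429

E[X] = α/(α+β) = 27/63 = 0.429.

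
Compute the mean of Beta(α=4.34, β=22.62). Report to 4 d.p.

E[X] = α/(α+β) = 4.34/26.96 = 0.1610.

0.1610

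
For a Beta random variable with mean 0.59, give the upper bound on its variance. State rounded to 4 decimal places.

0.2419

Var = μ(1−μ)/(α+β+1), which approaches μ(1−μ) as α+β → 0.
So the supremum is μ(1−μ) = 0.59×0.41 = 0.2419.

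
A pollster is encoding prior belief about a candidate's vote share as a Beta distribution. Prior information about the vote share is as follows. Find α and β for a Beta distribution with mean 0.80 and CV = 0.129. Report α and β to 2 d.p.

α = 11.22, β = 2.80

Var = (CV·μ)² = (0.129×0.80)² = 0.010650.
α+β = μ(1−μ)/Var − 1 = 0.1600/0.010650 − 1 = 14.0231.
Thus α = 0.80·14.0231 = 11.22 and β = 0.20·14.0231 = 2.80.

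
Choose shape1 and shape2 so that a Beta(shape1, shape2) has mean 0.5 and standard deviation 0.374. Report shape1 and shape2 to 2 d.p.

shape1 = 0.39, shape2 = 0.39

First σ² = 0.139876. Setting shape1 = μn, shape2 = (1−μ)n with n = shape1+shape2,
μ(1−μ)/(n+1) = 0.139876 ⇒ n+1 = 0.25/0.139876 = 1.7873 ⇒ n = 0.7873.
Hence shape1 = 0.5×0.7873 = 0.39, shape2 = 0.5×0.7873 = 0.39.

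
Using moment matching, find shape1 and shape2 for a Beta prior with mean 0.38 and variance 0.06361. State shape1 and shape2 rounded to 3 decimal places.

Let s = shape1+shape2. The Beta variance is μ(1−μ)/(s+1).
So s+1 = μ(1−μ)/σ² = (0.38×0.62)/0.06361 = 0.2356/0.06361 = 3.7038, giving s = 2.7038.
Then shape1 = μs = 0.38×2.7038 = 1.027 and shape2 = (1−μ)s = 0.62×2.7038 = 1.676.

shape1 = 1.027, shape2 = 1.676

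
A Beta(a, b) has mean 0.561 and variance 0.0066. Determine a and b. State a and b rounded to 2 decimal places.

a = 20.37, b = 15.94

Let s = a+b. The Beta variance is μ(1−μ)/(s+1).
So s+1 = μ(1−μ)/σ² = (0.561×0.439)/0.0066 = 0.246279/0.0066 = 37.3150, giving s = 36.3150.
Then a = μs = 0.561×36.3150 = 20.37 and b = (1−μ)s = 0.439×36.3150 = 15.94.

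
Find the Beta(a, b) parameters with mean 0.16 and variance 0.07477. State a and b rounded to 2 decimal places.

a = 0.13, b = 0.67

Let s = a+b. The Beta variance is μ(1−μ)/(s+1).
So s+1 = μ(1−μ)/σ² = (0.16×0.84)/0.07477 = 0.1344/0.07477 = 1.7975, giving s = 0.7975.
Then a = μs = 0.16×0.7975 = 0.13 and b = (1−μ)s = 0.84×0.7975 = 0.67.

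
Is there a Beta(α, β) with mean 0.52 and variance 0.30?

The Beta variance bound is σ² < μ(1−μ).
Here μ(1−μ) = 0.52×0.48 = 0.2496, and 0.30 ≥ 0.2496.

No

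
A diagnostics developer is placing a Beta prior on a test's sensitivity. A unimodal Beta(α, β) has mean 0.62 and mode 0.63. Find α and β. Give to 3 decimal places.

With s = α+β: μ = α/s and mode = (α−1)/(s−2). Eliminating α = μs,
μs − 1 = m(s−2) ⇒ s(μ−m) = 1−2m ⇒ s = -0.26/-0.01 = 26.0000.
So α = μs = 16.120, β = (1−μ)s = 9.880.

α = 16.120, β = 9.880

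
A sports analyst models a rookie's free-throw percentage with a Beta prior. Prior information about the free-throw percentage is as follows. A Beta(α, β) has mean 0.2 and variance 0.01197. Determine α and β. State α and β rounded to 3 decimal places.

α = 2.473, β = 9.893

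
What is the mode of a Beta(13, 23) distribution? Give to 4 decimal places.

The density x^(α−1)(1−x)^(β−1) is maximised at (α−1)/(α+β−2) = 12/34 = 0.3529.

0.3529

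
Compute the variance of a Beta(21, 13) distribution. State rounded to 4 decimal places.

α+β = 34 and αβ = 273, so Var = αβ/[(α+β)²(α+β+1)] = 273/40460 = 0.0067.

0.0067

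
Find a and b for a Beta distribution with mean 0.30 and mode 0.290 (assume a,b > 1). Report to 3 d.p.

Let s = a+b. Mean gives a = μs = 0.30s; mode gives (a−1)/(s−2) = 0.290.
Substituting: 0.30s − 1 = 0.290(s−2) = 0.290s − 0.580, so 0.010s = 0.420 and s = 42.0000.
Then a = 0.30×42.0000 = 12.600 and b = s−a = 29.400.

a = 12.600, b = 29.400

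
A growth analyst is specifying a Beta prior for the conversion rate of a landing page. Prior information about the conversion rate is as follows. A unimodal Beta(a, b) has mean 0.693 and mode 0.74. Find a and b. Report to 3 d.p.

Let s = a+b. Mean gives a = μs = 0.693s; mode gives (a−1)/(s−2) = 0.74.
Substituting: 0.693s − 1 = 0.74(s−2) = 0.74s − 1.48, so -0.047s = -0.48 and s = 10.2128.
Then a = 0.693×10.2128 = 7.077 and b = s−a = 3.135.

a = 7.077, b = 3.135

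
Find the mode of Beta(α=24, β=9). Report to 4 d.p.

0.7419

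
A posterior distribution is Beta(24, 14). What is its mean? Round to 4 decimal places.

0.6316

E[X] = α/(α+β) = 24/38 = 0.6316.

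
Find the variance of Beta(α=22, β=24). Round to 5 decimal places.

0.00531

μ = 22/46 = 0.478261; Var = μ(1−μ)/(α+β+1) = 0.2495274/47 = 0.00531.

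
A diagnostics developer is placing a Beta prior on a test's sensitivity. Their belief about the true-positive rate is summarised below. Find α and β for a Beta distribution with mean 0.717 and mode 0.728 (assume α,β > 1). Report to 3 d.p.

α = 29.723, β = 11.732

With s = α+β: μ = α/s and mode = (α−1)/(s−2). Eliminating α = μs,
μs − 1 = m(s−2) ⇒ s(μ−m) = 1−2m ⇒ s = -0.456/-0.011 = 41.4545.
So α = μs = 29.723, β = (1−μ)s = 11.732.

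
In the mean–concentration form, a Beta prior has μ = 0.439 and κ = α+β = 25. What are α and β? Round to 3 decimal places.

Split κ in proportion μ : (1−μ): α = 0.439·25 = 10.975, β = 25 − 10.975 = 14.025.

α = 10.975, β = 14.025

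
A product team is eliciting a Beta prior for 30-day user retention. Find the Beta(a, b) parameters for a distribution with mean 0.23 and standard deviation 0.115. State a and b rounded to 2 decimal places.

a = 2.85, b = 9.54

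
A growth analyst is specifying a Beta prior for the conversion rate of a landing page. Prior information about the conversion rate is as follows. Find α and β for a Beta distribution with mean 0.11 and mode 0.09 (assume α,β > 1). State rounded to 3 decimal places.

With s = α+β: μ = α/s and mode = (α−1)/(s−2). Eliminating α = μs,
μs − 1 = m(s−2) ⇒ s(μ−m) = 1−2m ⇒ s = 0.82/0.02 = 41.0000.
So α = μs = 4.510, β = (1−μ)s = 36.490.

α = 4.510, β = 36.490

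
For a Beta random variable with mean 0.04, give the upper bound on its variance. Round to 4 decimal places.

0.0384

Var = μ(1−μ)/(α+β+1), which approaches μ(1−μ) as α+β → 0.
So the supremum is μ(1−μ) = 0.04×0.96 = 0.0384.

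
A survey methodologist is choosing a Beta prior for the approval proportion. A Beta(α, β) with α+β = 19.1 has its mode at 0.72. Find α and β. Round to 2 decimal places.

For α,β>1 the mode is (α−1)/(α+β−2), so α = mode·(κ−2)+1 = 0.72×17.1+1 = 13.31.
And β = (1−mode)·(κ−2)+1 = 0.28×17.1+1 = 5.79.

α = 13.31, β = 5.79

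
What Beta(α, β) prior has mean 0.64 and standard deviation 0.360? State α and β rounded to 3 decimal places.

α = 0.498, β = 0.280

First σ² = 0.129600. Setting α = μn, β = (1−μ)n with n = α+β,
μ(1−μ)/(n+1) = 0.129600 ⇒ n+1 = 0.2304/0.129600 = 1.7778 ⇒ n = 0.7778.
Hence α = 0.64×0.7778 = 0.498, β = 0.36×0.7778 = 0.280.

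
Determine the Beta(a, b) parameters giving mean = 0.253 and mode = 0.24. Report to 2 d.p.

a = 10.12, b = 29.88

With s = a+b: μ = a/s and mode = (a−1)/(s−2). Eliminating a = μs,
μs − 1 = m(s−2) ⇒ s(μ−m) = 1−2m ⇒ s = 0.52/0.013 = 40.0000.
So a = μs = 10.12, b = (1−μ)s = 29.88.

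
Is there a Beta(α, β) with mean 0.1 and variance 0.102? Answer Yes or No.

A Beta with mean μ has variance μ(1−μ)/(α+β+1) < μ(1−μ).
Here μ(1−μ) = 0.1×0.9 = 0.09, and 0.102 ≥ 0.09.

No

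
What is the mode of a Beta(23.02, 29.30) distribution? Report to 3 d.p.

0.438

The density x^(α−1)(1−x)^(β−1) is maximised at (α−1)/(α+β−2) = 22.02/50.32 = 0.438.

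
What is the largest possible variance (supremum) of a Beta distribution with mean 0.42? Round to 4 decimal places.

0.2436

For fixed mean μ the Beta variance is μ(1−μ)/(α+β+1), increasing as α+β decreases.
Its least upper bound (not attained) is μ(1−μ) = 0.42·0.58 = 0.2436.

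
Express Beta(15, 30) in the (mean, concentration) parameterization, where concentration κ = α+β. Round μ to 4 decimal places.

κ = α+β = 15+30 = 45; μ = α/κ = 15/45 = 0.3333.

μ = 0.3333, κ = 45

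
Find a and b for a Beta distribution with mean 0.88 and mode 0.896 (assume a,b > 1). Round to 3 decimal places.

a = 43.560, b = 5.940

With s = a+b: μ = a/s and mode = (a−1)/(s−2). Eliminating a = μs,
μs − 1 = m(s−2) ⇒ s(μ−m) = 1−2m ⇒ s = -0.792/-0.016 = 49.5000.
So a = μs = 43.560, b = (1−μ)s = 5.940.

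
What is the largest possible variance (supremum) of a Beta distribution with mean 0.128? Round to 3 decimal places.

Var = μ(1−μ)/(α+β+1), which approaches μ(1−μ) as α+β → 0.
So the supremum is μ(1−μ) = 0.128×0.872 = 0.112.

0.112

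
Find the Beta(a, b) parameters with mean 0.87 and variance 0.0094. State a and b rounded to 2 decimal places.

a = 9.60, b = 1.43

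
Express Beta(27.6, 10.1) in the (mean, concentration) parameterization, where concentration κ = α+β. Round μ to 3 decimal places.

μ = 0.732, κ = 37.7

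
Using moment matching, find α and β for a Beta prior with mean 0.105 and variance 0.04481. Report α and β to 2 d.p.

By moment matching, α+β = μ(1−μ)/σ² − 1 = (0.105·0.895)/0.04481 − 1 = 2.0972 − 1 = 1.0972.
Since α/(α+β) = μ, α = 0.105·1.0972 = 0.12 and β = 0.895·1.0972 = 0.98.

α = 0.12, β = 0.98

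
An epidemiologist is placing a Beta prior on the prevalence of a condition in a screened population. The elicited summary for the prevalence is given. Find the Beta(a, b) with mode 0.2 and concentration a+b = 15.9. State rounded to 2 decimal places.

Since the density peak of Beta(a,b) is at (a−1)/(a+b−2),
a = 1 + 0.2(15.9−2) = 3.78 and b = 15.9 − 3.78 = 12.12.

a = 3.78, b = 12.12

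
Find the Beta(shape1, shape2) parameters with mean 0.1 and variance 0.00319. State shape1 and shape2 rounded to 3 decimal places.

Write ν = shape1+shape2; then shape1 = μν and Var = μ(1−μ)/(ν+1).
ν = μ(1−μ)/Var − 1 = 0.09/0.00319 − 1 = 27.2132.
shape1 = 0.1·27.2132 = 2.721, shape2 = 0.9·27.2132 = 24.492.

shape1 = 2.721, shape2 = 24.492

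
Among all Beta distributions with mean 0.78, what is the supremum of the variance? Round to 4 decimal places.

0.1716

For fixed mean μ the Beta variance is μ(1−μ)/(α+β+1), increasing as α+β decreases.
Its least upper bound (not attained) is μ(1−μ) = 0.78·0.22 = 0.1716.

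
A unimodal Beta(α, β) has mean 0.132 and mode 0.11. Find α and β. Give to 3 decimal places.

α = 4.680, β = 30.775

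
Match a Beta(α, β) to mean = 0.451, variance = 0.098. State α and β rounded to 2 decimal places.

α = 0.69, β = 0.84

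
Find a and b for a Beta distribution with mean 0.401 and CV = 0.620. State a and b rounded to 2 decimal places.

a = 1.16, b = 1.73

Var = (CV·μ)² = (0.620×0.401)² = 0.061812.
a+b = μ(1−μ)/Var − 1 = 0.240199/0.061812 − 1 = 2.8860.
Thus a = 0.401·2.8860 = 1.16 and b = 0.599·2.8860 = 1.73.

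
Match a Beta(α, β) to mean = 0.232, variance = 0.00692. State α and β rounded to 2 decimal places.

Write ν = α+β; then α = μν and Var = μ(1−μ)/(ν+1).
ν = μ(1−μ)/Var − 1 = 0.178176/0.00692 − 1 = 24.7480.
α = 0.232·24.7480 = 5.74, β = 0.768·24.7480 = 19.01.

α = 5.74, β = 19.01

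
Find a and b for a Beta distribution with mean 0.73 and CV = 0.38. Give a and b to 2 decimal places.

a = 1.14, b = 0.42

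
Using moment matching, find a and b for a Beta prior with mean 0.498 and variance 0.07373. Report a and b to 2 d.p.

a = 1.19, b = 1.20

Write ν = a+b; then a = μν and Var = μ(1−μ)/(ν+1).
ν = μ(1−μ)/Var − 1 = 0.249996/0.07373 − 1 = 2.3907.
a = 0.498·2.3907 = 1.19, b = 0.502·2.3907 = 1.20.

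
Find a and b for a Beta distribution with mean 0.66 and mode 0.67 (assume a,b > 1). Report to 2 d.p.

a = 22.44, b = 11.56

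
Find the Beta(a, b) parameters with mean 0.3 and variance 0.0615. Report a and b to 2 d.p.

Let s = a+b. The Beta variance is μ(1−μ)/(s+1).
So s+1 = μ(1−μ)/σ² = (0.3×0.7)/0.0615 = 0.21/0.0615 = 3.4146, giving s = 2.4146.
Then a = μs = 0.3×2.4146 = 0.72 and b = (1−μ)s = 0.7×2.4146 = 1.69.

a = 0.72, b = 1.69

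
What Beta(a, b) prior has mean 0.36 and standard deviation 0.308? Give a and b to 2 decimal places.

a = 0.51, b = 0.91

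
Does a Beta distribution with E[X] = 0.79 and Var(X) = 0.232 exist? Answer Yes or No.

For any Beta, Var(X) < E[X]·(1−E[X]).
Here μ(1−μ) = 0.79×0.21 = 0.1659, and 0.232 ≥ 0.1659.

No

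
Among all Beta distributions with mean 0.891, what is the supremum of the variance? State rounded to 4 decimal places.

Var = μ(1−μ)/(α+β+1), which approaches μ(1−μ) as α+β → 0.
So the supremum is μ(1−μ) = 0.891×0.109 = 0.0971.

0.0971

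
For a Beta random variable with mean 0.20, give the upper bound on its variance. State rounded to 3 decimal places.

0.160

Var = μ(1−μ)/(α+β+1), which approaches μ(1−μ) as α+β → 0.
So the supremum is μ(1−μ) = 0.20×0.80 = 0.160.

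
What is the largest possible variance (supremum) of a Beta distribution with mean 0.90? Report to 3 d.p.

Var = μ(1−μ)/(α+β+1), which approaches μ(1−μ) as α+β → 0.
So the supremum is μ(1−μ) = 0.90×0.10 = 0.090.

0.090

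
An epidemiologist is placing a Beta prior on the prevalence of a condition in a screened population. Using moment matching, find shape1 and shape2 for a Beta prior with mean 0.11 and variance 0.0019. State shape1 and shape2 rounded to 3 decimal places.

shape1 = 5.558, shape2 = 44.968

Write ν = shape1+shape2; then shape1 = μν and Var = μ(1−μ)/(ν+1).
ν = μ(1−μ)/Var − 1 = 0.0979/0.0019 − 1 = 50.5263.
shape1 = 0.11·50.5263 = 5.558, shape2 = 0.89·50.5263 = 44.968.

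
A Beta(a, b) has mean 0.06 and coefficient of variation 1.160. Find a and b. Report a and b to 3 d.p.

a = 0.639, b = 10.004

Var = (CV·μ)² = (1.160×0.06)² = 0.004844.
a+b = μ(1−μ)/Var − 1 = 0.0564/0.004844 − 1 = 10.6429.
Thus a = 0.06·10.6429 = 0.639 and b = 0.94·10.6429 = 10.004.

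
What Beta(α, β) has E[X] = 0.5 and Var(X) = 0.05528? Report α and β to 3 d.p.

Let s = α+β. The Beta variance is μ(1−μ)/(s+1).
So s+1 = μ(1−μ)/σ² = (0.5×0.5)/0.05528 = 0.25/0.05528 = 4.5224, giving s = 3.5224.
Then α = μs = 0.5×3.5224 = 1.761 and β = (1−μ)s = 0.5×3.5224 = 1.761.

α = 1.761, β = 1.761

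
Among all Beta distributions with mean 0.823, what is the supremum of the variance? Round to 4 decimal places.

For fixed mean μ the Beta variance is μ(1−μ)/(α+β+1), increasing as α+β decreases.
Its least upper bound (not attained) is μ(1−μ) = 0.823·0.177 = 0.1457.

0.1457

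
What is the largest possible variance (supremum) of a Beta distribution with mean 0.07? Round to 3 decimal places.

Var = μ(1−μ)/(α+β+1), which approaches μ(1−μ) as α+β → 0.
So the supremum is μ(1−μ) = 0.07×0.93 = 0.065.

0.065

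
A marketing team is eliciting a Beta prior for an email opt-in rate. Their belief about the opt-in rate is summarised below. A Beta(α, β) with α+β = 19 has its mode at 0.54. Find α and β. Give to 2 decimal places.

For α,β>1 the mode is (α−1)/(α+β−2), so α = mode·(κ−2)+1 = 0.54×17+1 = 10.18.
And β = (1−mode)·(κ−2)+1 = 0.46×17+1 = 8.82.

α = 10.18, β = 8.82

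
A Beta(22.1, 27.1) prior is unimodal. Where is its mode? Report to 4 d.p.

With α,β > 1, mode = (α−1)/(α+β−2) = 21.1/47.2 = 0.4470.

0.4470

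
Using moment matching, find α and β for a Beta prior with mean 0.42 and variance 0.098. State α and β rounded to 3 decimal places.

Let s = α+β. The Beta variance is μ(1−μ)/(s+1).
So s+1 = μ(1−μ)/σ² = (0.42×0.58)/0.098 = 0.2436/0.098 = 2.4857, giving s = 1.4857.
Then α = μs = 0.42×1.4857 = 0.624 and β = (1−μ)s = 0.58×1.4857 = 0.862.

α = 0.624, β = 0.862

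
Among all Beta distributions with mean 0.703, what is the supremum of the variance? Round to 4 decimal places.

0.2088

For fixed mean μ the Beta variance is μ(1−μ)/(α+β+1), increasing as α+β decreases.
Its least upper bound (not attained) is μ(1−μ) = 0.703·0.297 = 0.2088.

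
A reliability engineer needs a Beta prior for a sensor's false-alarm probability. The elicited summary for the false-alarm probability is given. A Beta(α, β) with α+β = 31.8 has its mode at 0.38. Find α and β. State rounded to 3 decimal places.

α = 12.324, β = 19.476

Mode = (α−1)/(κ−2) with κ = α+β, so α−1 = 0.38·29.8 = 11.324.
α = 12.324; β = κ − α = 19.476.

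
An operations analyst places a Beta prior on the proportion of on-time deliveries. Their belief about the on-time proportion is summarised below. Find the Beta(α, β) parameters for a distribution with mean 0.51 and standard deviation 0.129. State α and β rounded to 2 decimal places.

α = 7.15, β = 6.87

First σ² = 0.016641. Setting α = μn, β = (1−μ)n with n = α+β,
μ(1−μ)/(n+1) = 0.016641 ⇒ n+1 = 0.2499/0.016641 = 15.0171 ⇒ n = 14.0171.
Hence α = 0.51×14.0171 = 7.15, β = 0.49×14.0171 = 6.87.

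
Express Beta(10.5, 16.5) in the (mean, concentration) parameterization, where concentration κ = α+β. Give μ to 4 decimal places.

μ = 0.3889, κ = 27.0

κ = α+β = 10.5+16.5 = 27.0; μ = α/κ = 10.5/27.0 = 0.3889.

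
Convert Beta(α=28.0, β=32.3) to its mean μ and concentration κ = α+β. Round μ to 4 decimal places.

κ = α+β = 28.0+32.3 = 60.3; μ = α/κ = 28.0/60.3 = 0.4643.

μ = 0.4643, κ = 60.3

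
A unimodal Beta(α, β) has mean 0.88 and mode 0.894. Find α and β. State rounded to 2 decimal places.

With s = α+β: μ = α/s and mode = (α−1)/(s−2). Eliminating α = μs,
μs − 1 = m(s−2) ⇒ s(μ−m) = 1−2m ⇒ s = -0.788/-0.014 = 56.2857.
So α = μs = 49.53, β = (1−μ)s = 6.75.

α = 49.53, β = 6.75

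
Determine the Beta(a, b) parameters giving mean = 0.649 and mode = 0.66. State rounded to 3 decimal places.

a = 18.880, b = 10.211

Let s = a+b. Mean gives a = μs = 0.649s; mode gives (a−1)/(s−2) = 0.66.
Substituting: 0.649s − 1 = 0.66(s−2) = 0.66s − 1.32, so -0.011s = -0.32 and s = 29.0909.
Then a = 0.649×29.0909 = 18.880 and b = s−a = 10.211.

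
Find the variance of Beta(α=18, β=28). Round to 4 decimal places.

0.0051

α+β = 46 and αβ = 504, so Var = αβ/[(α+β)²(α+β+1)] = 504/99452 = 0.0051.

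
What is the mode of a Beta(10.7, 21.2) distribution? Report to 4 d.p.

With α,β > 1, mode = (α−1)/(α+β−2) = 9.7/29.9 = 0.3244.

0.3244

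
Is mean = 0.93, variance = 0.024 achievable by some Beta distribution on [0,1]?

A Beta with mean μ has variance μ(1−μ)/(α+β+1) < μ(1−μ).
Here μ(1−μ) = 0.93×0.07 = 0.0651, and 0.024 < 0.0651.

Yes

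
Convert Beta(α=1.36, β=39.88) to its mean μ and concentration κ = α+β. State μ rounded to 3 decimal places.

μ = 0.033, κ = 41.24

κ = α+β = 1.36+39.88 = 41.24; μ = α/κ = 1.36/41.24 = 0.033.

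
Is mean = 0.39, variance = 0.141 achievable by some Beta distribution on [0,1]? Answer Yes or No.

Yes

A Beta with mean μ has variance μ(1−μ)/(α+β+1) < μ(1−μ).
Here μ(1−μ) = 0.39×0.61 = 0.2379, and 0.141 < 0.2379.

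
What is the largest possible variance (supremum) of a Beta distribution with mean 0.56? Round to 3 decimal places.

For fixed mean μ the Beta variance is μ(1−μ)/(α+β+1), increasing as α+β decreases.
Its least upper bound (not attained) is μ(1−μ) = 0.56·0.44 = 0.246.

0.246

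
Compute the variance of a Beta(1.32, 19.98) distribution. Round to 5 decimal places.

0.00261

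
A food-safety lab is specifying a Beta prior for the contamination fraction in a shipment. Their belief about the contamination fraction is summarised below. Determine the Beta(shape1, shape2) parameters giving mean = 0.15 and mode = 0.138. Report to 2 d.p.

Let s = shape1+shape2. Mean gives shape1 = μs = 0.15s; mode gives (shape1−1)/(s−2) = 0.138.
Substituting: 0.15s − 1 = 0.138(s−2) = 0.138s − 0.276, so 0.012s = 0.724 and s = 60.3333.
Then shape1 = 0.15×60.3333 = 9.05 and shape2 = s−shape1 = 51.28.

shape1 = 9.05, shape2 = 51.28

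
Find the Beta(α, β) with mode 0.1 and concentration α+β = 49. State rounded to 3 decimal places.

α = 5.700, β = 43.300

Since the density peak of Beta(α,β) is at (α−1)/(α+β−2),
α = 1 + 0.1(49−2) = 5.700 and β = 49 − 5.700 = 43.300.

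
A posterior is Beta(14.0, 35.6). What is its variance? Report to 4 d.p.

μ = 14.0/49.6 = 0.282258; Var = μ(1−μ)/(α+β+1) = 0.2025884/50.6 = 0.0040.

0.0040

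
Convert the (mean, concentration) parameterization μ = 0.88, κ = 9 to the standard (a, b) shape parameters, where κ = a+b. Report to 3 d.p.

a = 7.920, b = 1.080

a = μκ = 0.88×9 = 7.920 and b = (1−μ)κ = 0.12×9 = 1.080.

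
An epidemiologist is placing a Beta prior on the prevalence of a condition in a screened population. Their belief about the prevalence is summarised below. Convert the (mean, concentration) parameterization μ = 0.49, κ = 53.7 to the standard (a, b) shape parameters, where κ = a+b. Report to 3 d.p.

a = μκ = 0.49×53.7 = 26.313 and b = (1−μ)κ = 0.51×53.7 = 27.387.

a = 26.313, b = 27.387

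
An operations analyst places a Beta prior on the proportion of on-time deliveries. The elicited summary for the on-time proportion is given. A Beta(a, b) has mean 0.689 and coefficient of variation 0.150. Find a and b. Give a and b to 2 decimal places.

Var = (CV·μ)² = (0.150×0.689)² = 0.010681.
a+b = μ(1−μ)/Var − 1 = 0.214279/0.010681 − 1 = 19.0613.
Thus a = 0.689·19.0613 = 13.13 and b = 0.311·19.0613 = 5.93.

a = 13.13, b = 5.93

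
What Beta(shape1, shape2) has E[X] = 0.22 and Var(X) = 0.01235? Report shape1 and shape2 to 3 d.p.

By moment matching, shape1+shape2 = μ(1−μ)/σ² − 1 = (0.22·0.78)/0.01235 − 1 = 13.8947 − 1 = 12.8947.
Since shape1/(shape1+shape2) = μ, shape1 = 0.22·12.8947 = 2.837 and shape2 = 0.78·12.8947 = 10.058.

shape1 = 2.837, shape2 = 10.058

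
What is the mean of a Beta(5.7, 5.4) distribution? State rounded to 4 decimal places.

0.5135

E[X] = α/(α+β) = 5.7/11.1 = 0.5135.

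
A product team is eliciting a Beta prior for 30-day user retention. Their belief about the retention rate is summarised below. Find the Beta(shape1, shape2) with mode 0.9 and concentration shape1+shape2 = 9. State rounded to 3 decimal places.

shape1 = 7.300, shape2 = 1.700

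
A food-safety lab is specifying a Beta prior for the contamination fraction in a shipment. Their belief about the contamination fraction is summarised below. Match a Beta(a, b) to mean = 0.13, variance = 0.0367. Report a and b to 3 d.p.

a = 0.271, b = 1.811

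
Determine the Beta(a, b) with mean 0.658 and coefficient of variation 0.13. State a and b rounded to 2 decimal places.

a = 19.58, b = 10.18

σ = CV·μ = 0.13×0.658 = 0.08554, so σ² = 0.007317.
s+1 = μ(1−μ)/σ² = 0.225036/0.007317 = 30.7548, so s = a+b = 29.7548.
a = μs = 19.58, b = (1−μ)s = 10.18.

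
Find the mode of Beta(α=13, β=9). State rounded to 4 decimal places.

With α,β > 1, mode = (α−1)/(α+β−2) = 12/20 = 0.6000.

0.6000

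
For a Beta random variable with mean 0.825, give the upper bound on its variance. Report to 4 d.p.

For fixed mean μ the Beta variance is μ(1−μ)/(α+β+1), increasing as α+β decreases.
Its least upper bound (not attained) is μ(1−μ) = 0.825·0.175 = 0.1444.

0.1444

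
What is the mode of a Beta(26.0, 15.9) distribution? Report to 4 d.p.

With α,β > 1, mode = (α−1)/(α+β−2) = 25.0/39.9 = 0.6266.

0.6266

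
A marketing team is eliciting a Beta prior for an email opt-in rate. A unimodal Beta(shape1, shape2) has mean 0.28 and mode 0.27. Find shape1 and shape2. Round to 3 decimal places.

With s = shape1+shape2: μ = shape1/s and mode = (shape1−1)/(s−2). Eliminating shape1 = μs,
μs − 1 = m(s−2) ⇒ s(μ−m) = 1−2m ⇒ s = 0.46/0.01 = 46.0000.
So shape1 = μs = 12.880, shape2 = (1−μ)s = 33.120.

shape1 = 12.880, shape2 = 33.120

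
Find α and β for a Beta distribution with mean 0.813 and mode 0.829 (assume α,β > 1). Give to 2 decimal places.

α = 33.43, β = 7.69

Let s = α+β. Mean gives α = μs = 0.813s; mode gives (α−1)/(s−2) = 0.829.
Substituting: 0.813s − 1 = 0.829(s−2) = 0.829s − 1.658, so -0.016s = -0.658 and s = 41.1250.
Then α = 0.813×41.1250 = 33.43 and β = s−α = 7.69.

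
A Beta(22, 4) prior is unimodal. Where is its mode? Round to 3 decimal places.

0.875

With α,β > 1, mode = (α−1)/(α+β−2) = 21/24 = 0.875.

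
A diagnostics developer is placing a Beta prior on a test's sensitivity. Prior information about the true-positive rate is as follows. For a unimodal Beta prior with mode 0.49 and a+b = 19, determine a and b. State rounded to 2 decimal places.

a = 9.33, b = 9.67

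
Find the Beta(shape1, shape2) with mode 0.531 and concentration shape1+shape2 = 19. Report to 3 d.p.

For shape1,shape2>1 the mode is (shape1−1)/(shape1+shape2−2), so shape1 = mode·(κ−2)+1 = 0.531×17+1 = 10.027.
And shape2 = (1−mode)·(κ−2)+1 = 0.469×17+1 = 8.973.

shape1 = 10.027, shape2 = 8.973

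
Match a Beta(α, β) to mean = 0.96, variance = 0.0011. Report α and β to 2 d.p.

α = 32.55, β = 1.36

By moment matching, α+β = μ(1−μ)/σ² − 1 = (0.96·0.04)/0.0011 − 1 = 34.9091 − 1 = 33.9091.
Since α/(α+β) = μ, α = 0.96·33.9091 = 32.55 and β = 0.04·33.9091 = 1.36.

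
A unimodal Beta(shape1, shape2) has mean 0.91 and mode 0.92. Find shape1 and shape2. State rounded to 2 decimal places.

shape1 = 76.44, shape2 = 7.56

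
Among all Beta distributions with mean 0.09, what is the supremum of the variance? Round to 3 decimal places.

Var = μ(1−μ)/(α+β+1), which approaches μ(1−μ) as α+β → 0.
So the supremum is μ(1−μ) = 0.09×0.91 = 0.082.

0.082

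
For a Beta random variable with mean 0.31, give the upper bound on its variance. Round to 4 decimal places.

0.2139

For fixed mean μ the Beta variance is μ(1−μ)/(α+β+1), increasing as α+β decreases.
Its least upper bound (not attained) is μ(1−μ) = 0.31·0.69 = 0.2139.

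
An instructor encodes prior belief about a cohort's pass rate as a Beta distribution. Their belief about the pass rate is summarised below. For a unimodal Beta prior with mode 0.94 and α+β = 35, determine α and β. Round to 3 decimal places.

α = 32.020, β = 2.980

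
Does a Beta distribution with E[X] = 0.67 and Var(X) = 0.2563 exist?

A Beta with mean μ has variance μ(1−μ)/(α+β+1) < μ(1−μ).
Here μ(1−μ) = 0.67×0.33 = 0.2211, and 0.2563 ≥ 0.2211.

No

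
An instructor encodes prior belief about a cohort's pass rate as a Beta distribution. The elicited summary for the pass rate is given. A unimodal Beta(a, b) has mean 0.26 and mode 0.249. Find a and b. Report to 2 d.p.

Let s = a+b. Mean gives a = μs = 0.26s; mode gives (a−1)/(s−2) = 0.249.
Substituting: 0.26s − 1 = 0.249(s−2) = 0.249s − 0.498, so 0.011s = 0.502 and s = 45.6364.
Then a = 0.26×45.6364 = 11.87 and b = s−a = 33.77.

a = 11.87, b = 33.77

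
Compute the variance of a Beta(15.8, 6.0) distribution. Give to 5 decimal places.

0.00875

α+β = 21.8 and αβ = 94.80, so Var = αβ/[(α+β)²(α+β+1)] = 94.80/10835.472 = 0.00875.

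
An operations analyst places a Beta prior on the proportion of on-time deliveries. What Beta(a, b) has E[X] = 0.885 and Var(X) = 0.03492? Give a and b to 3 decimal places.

Write ν = a+b; then a = μν and Var = μ(1−μ)/(ν+1).
ν = μ(1−μ)/Var − 1 = 0.101775/0.03492 − 1 = 1.9145.
a = 0.885·1.9145 = 1.694, b = 0.115·1.9145 = 0.220.

a = 1.694, b = 0.220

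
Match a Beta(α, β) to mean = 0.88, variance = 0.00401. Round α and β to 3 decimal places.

α = 22.294, β = 3.040

Let s = α+β. The Beta variance is μ(1−μ)/(s+1).
So s+1 = μ(1−μ)/σ² = (0.88×0.12)/0.00401 = 0.1056/0.00401 = 26.3342, giving s = 25.3342.
Then α = μs = 0.88×25.3342 = 22.294 and β = (1−μ)s = 0.12×25.3342 = 3.040.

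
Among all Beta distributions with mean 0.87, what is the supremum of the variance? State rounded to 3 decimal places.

0.113

For fixed mean μ the Beta variance is μ(1−μ)/(α+β+1), increasing as α+β decreases.
Its least upper bound (not attained) is μ(1−μ) = 0.87·0.13 = 0.113.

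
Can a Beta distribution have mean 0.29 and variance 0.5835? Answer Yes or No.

A Beta with mean μ has variance μ(1−μ)/(α+β+1) < μ(1−μ).
Here μ(1−μ) = 0.29×0.71 = 0.2059, and 0.5835 ≥ 0.2059.

No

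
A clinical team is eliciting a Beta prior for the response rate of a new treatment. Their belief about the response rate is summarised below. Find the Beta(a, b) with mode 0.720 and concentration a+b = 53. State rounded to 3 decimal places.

For a,b>1 the mode is (a−1)/(a+b−2), so a = mode·(κ−2)+1 = 0.720×51+1 = 37.720.
And b = (1−mode)·(κ−2)+1 = 0.280×51+1 = 15.280.

a = 37.720, b = 15.280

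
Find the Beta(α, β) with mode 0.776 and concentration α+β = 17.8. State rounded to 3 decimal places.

α = 13.261, β = 4.539

Mode = (α−1)/(κ−2) with κ = α+β, so α−1 = 0.776·15.8 = 12.261.
α = 13.261; β = κ − α = 4.539.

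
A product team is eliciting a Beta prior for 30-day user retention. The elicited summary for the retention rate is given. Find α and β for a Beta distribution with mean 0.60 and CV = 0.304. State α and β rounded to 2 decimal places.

σ = CV·μ = 0.304×0.60 = 0.18240, so σ² = 0.033270.
s+1 = μ(1−μ)/σ² = 0.2400/0.033270 = 7.2138, so s = α+β = 6.2138.
α = μs = 3.73, β = (1−μ)s = 2.49.

α = 3.73, β = 2.49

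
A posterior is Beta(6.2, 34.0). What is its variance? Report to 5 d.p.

Var = αβ/[(α+β)²(α+β+1)] = (6.2×34.0)/(40.2²×41.2) = 210.80/66580.848 = 0.00317.

0.00317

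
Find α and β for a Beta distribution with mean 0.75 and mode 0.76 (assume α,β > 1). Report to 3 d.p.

With s = α+β: μ = α/s and mode = (α−1)/(s−2). Eliminating α = μs,
μs − 1 = m(s−2) ⇒ s(μ−m) = 1−2m ⇒ s = -0.52/-0.01 = 52.0000.
So α = μs = 39.000, β = (1−μ)s = 13.000.

α = 39.000, β = 13.000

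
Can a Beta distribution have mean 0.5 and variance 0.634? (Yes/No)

No

For any Beta, Var(X) < E[X]·(1−E[X]).
Here μ(1−μ) = 0.5×0.5 = 0.25, and 0.634 ≥ 0.25.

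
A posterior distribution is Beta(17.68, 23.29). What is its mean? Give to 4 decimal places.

0.4315

E[X] = α/(α+β) = 17.68/40.97 = 0.4315.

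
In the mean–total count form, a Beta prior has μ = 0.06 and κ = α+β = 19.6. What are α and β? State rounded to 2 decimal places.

Split κ in proportion μ : (1−μ): α = 0.06·19.6 = 1.18, β = 19.6 − 1.18 = 18.42.

α = 1.18, β = 18.42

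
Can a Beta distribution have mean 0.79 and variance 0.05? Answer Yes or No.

Yes

The Beta variance bound is σ² < μ(1−μ).
Here μ(1−μ) = 0.79×0.21 = 0.1659, and 0.05 < 0.1659.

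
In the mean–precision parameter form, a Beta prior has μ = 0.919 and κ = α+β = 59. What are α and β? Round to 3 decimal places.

α = 54.221, β = 4.779

Split κ in proportion μ : (1−μ): α = 0.919·59 = 54.221, β = 59 − 54.221 = 4.779.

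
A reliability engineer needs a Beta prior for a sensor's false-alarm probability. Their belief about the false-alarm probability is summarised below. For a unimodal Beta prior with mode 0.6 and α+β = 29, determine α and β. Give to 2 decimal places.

For α,β>1 the mode is (α−1)/(α+β−2), so α = mode·(κ−2)+1 = 0.6×27+1 = 17.20.
And β = (1−mode)·(κ−2)+1 = 0.4×27+1 = 11.80.

α = 17.20, β = 11.80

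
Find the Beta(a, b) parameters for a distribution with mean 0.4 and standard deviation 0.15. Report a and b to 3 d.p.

σ² = 0.15² = 0.0225.
With s = a+b, Var = μ(1−μ)/(s+1), so s+1 = (0.4×0.6)/0.0225 = 10.6667 and s = 9.6667.
a = μs = 3.867, b = (1−μ)s = 5.800.

a = 3.867, b = 5.800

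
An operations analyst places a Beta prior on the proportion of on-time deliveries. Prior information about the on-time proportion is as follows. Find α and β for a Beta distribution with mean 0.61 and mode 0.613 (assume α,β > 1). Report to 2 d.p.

Let s = α+β. Mean gives α = μs = 0.61s; mode gives (α−1)/(s−2) = 0.613.
Substituting: 0.61s − 1 = 0.613(s−2) = 0.613s − 1.226, so -0.003s = -0.226 and s = 75.3333.
Then α = 0.61×75.3333 = 45.95 and β = s−α = 29.38.

α = 45.95, β = 29.38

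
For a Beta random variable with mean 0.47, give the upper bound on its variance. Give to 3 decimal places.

0.249

Var = μ(1−μ)/(α+β+1), which approaches μ(1−μ) as α+β → 0.
So the supremum is μ(1−μ) = 0.47×0.53 = 0.249.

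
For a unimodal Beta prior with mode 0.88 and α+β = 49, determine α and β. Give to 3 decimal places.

For α,β>1 the mode is (α−1)/(α+β−2), so α = mode·(κ−2)+1 = 0.88×47+1 = 42.360.
And β = (1−mode)·(κ−2)+1 = 0.12×47+1 = 6.640.

α = 42.360, β = 6.640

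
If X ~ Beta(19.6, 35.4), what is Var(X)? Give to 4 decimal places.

Var = αβ/[(α+β)²(α+β+1)] = (19.6×35.4)/(55.0²×56.0) = 693.84/169400.000 = 0.0041.

0.0041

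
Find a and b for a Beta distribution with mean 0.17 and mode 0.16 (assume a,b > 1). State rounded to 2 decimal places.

Let s = a+b. Mean gives a = μs = 0.17s; mode gives (a−1)/(s−2) = 0.16.
Substituting: 0.17s − 1 = 0.16(s−2) = 0.16s − 0.32, so 0.01s = 0.68 and s = 68.0000.
Then a = 0.17×68.0000 = 11.56 and b = s−a = 56.44.

a = 11.56, b = 56.44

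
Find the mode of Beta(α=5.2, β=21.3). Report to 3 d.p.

The density x^(α−1)(1−x)^(β−1) is maximised at (α−1)/(α+β−2) = 4.2/24.5 = 0.171.

0.171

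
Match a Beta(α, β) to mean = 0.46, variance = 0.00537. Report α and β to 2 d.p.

Let s = α+β. The Beta variance is μ(1−μ)/(s+1).
So s+1 = μ(1−μ)/σ² = (0.46×0.54)/0.00537 = 0.2484/0.00537 = 46.2570, giving s = 45.2570.
Then α = μs = 0.46×45.2570 = 20.82 and β = (1−μ)s = 0.54×45.2570 = 24.44.

α = 20.82, β = 24.44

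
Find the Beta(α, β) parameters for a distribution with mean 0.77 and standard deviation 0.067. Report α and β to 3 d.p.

First σ² = 0.004489. Setting α = μn, β = (1−μ)n with n = α+β,
μ(1−μ)/(n+1) = 0.004489 ⇒ n+1 = 0.1771/0.004489 = 39.4520 ⇒ n = 38.4520.
Hence α = 0.77×38.4520 = 29.608, β = 0.23×38.4520 = 8.844.

α = 29.608, β = 8.844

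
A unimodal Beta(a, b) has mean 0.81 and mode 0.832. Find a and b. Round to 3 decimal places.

a = 24.447, b = 5.735

Let s = a+b. Mean gives a = μs = 0.81s; mode gives (a−1)/(s−2) = 0.832.
Substituting: 0.81s − 1 = 0.832(s−2) = 0.832s − 1.664, so -0.022s = -0.664 and s = 30.1818.
Then a = 0.81×30.1818 = 24.447 and b = s−a = 5.735.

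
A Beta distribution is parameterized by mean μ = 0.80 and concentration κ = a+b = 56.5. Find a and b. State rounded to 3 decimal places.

Split κ in proportion μ : (1−μ): a = 0.80·56.5 = 45.200, b = 56.5 − 45.200 = 11.300.

a = 45.200, b = 11.300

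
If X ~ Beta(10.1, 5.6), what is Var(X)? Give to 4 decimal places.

0.0137

α+β = 15.7 and αβ = 56.56, so Var = αβ/[(α+β)²(α+β+1)] = 56.56/4116.383 = 0.0137.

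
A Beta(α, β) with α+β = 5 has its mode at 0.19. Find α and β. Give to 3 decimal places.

Mode = (α−1)/(κ−2) with κ = α+β, so α−1 = 0.19·3 = 0.570.
α = 1.570; β = κ − α = 3.430.

α = 1.570, β = 3.430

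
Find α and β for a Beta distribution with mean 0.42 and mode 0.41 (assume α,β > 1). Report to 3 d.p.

α = 7.560, β = 10.440

Let s = α+β. Mean gives α = μs = 0.42s; mode gives (α−1)/(s−2) = 0.41.
Substituting: 0.42s − 1 = 0.41(s−2) = 0.41s − 0.82, so 0.01s = 0.18 and s = 18.0000.
Then α = 0.42×18.0000 = 7.560 and β = s−α = 10.440.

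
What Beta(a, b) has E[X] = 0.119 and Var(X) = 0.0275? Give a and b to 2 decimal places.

Let s = a+b. The Beta variance is μ(1−μ)/(s+1).
So s+1 = μ(1−μ)/σ² = (0.119×0.881)/0.0275 = 0.104839/0.0275 = 3.8123, giving s = 2.8123.
Then a = μs = 0.119×2.8123 = 0.33 and b = (1−μ)s = 0.881×2.8123 = 2.48.

a = 0.33, b = 2.48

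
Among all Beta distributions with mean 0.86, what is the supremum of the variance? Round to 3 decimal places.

Var = μ(1−μ)/(α+β+1), which approaches μ(1−μ) as α+β → 0.
So the supremum is μ(1−μ) = 0.86×0.14 = 0.120.

0.120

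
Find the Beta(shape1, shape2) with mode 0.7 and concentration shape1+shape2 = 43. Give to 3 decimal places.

shape1 = 29.700, shape2 = 13.300

For shape1,shape2>1 the mode is (shape1−1)/(shape1+shape2−2), so shape1 = mode·(κ−2)+1 = 0.7×41+1 = 29.700.
And shape2 = (1−mode)·(κ−2)+1 = 0.3×41+1 = 13.300.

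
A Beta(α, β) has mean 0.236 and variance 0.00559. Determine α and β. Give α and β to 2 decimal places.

Write ν = α+β; then α = μν and Var = μ(1−μ)/(ν+1).
ν = μ(1−μ)/Var − 1 = 0.180304/0.00559 − 1 = 31.2547.
α = 0.236·31.2547 = 7.38, β = 0.764·31.2547 = 23.88.

α = 7.38, β = 23.88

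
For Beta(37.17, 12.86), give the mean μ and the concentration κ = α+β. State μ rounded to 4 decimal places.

μ = 0.7430, κ = 50.03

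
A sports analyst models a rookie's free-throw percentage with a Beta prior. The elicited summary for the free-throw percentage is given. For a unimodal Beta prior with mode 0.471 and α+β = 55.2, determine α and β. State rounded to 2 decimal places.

α = 26.06, β = 29.14

Since the density peak of Beta(α,β) is at (α−1)/(α+β−2),
α = 1 + 0.471(55.2−2) = 26.06 and β = 55.2 − 26.06 = 29.14.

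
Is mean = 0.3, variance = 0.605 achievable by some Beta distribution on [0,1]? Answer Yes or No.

No

A Beta with mean μ has variance μ(1−μ)/(α+β+1) < μ(1−μ).
Here μ(1−μ) = 0.3×0.7 = 0.21, and 0.605 ≥ 0.21.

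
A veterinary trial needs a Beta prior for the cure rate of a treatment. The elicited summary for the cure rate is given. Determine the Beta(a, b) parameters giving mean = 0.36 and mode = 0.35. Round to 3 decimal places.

With s = a+b: μ = a/s and mode = (a−1)/(s−2). Eliminating a = μs,
μs − 1 = m(s−2) ⇒ s(μ−m) = 1−2m ⇒ s = 0.30/0.01 = 30.0000.
So a = μs = 10.800, b = (1−μ)s = 19.200.

a = 10.800, b = 19.200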